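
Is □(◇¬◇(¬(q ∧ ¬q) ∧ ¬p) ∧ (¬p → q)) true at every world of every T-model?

Tableau for the negation ¬□(◇¬◇(¬(q ∧ ¬q) ∧ ¬p) ∧ (¬p → q)):
1. ¬□(◇¬◇(¬(q ∧ ¬q) ∧ ¬p) ∧ (¬p → q)), w0
2. ¬(◇¬◇(¬(q ∧ ¬q) ∧ ¬p) ∧ (¬p → q)), w1
3. ¬(¬p → q), w1
4. ¬p, w1
5. ¬q, w1
Accessibility: w0Rw0, w0Rw1, w1Rw1
The negation has an open branch (countermodel exists).

No, not valid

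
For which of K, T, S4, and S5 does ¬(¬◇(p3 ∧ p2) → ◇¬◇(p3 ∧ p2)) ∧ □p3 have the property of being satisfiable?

K-tableau for the formula:
1. ¬(¬◇(p3 ∧ p2) → ◇¬◇(p3 ∧ p2)) ∧ □p3, w0
2. ¬(¬◇(p3 ∧ p2) → ◇¬◇(p3 ∧ p2)), w0
3. □p3, w0
4. ¬◇(p3 ∧ p2), w0
5. ¬◇¬◇(p3 ∧ p2), w0
Complete open branch: satisfiable in K.
T-tableau for the formula:
1. ¬(¬◇(p3 ∧ p2) → ◇¬◇(p3 ∧ p2)) ∧ □p3, w0
2. ¬(¬◇(p3 ∧ p2) → ◇¬◇(p3 ∧ p2)), w0
3. □p3, w0
4. ¬◇(p3 ∧ p2), w0
5. ¬◇¬◇(p3 ∧ p2), w0
6. p3, w0
7. ¬(p3 ∧ p2), w0
8. ◇(p3 ∧ p2), w0
9. ¬p2, w0
10. p3 ∧ p2, w1
11. p3, w1
12. p2, w1
13. ¬(p3 ∧ p2), w1
14. ◇(p3 ∧ p2), w1
15. ¬p2, w1
Accessibility: w0Rw0, w0Rw1, w1Rw1
Branch closes: p2 and ¬p2 both at w1.
Every branch closes (one shown): unsatisfiable in T, hence also in S4, S5 (every S4/S5-frame is a T-frame).

K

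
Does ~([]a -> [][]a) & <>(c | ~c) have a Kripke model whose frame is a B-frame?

Satisfiable (open branch found)

1. ~([]a -> [][]a) & <>(c | ~c), w0
2. ~([]a -> [][]a), w0
3. <>(c | ~c), w0
4. []a, w0
5. ~[][]a, w0
6. a, w0
7. c | ~c, w1
8. a, w1
9. ~c, w1
10. ~[]a, w2
11. a, w2
12. ~a, w3
Accessibility: w0Rw0, w0Rw1, w0Rw2, w1Rw0, w1Rw1, w2Rw0, w2Rw2, w2Rw3, w3Rw2, w3Rw3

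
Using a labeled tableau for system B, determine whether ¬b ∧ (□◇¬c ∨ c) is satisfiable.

1. ¬b ∧ (□◇¬c ∨ c), 0
2. ¬b, 0   [∧-rule on 1]
3. □◇¬c ∨ c, 0   [∧-rule on 1]
4. c, 0   [∨-rule on 3 (branches; this branch)]
Accessibility: 0R0

Satisfiable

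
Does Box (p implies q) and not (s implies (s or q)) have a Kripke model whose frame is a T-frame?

1. Box (p implies q) and not (s implies (s or q)), u
2. Box (p implies q), u   [and-rule on 1]
3. not (s implies (s or q)), u   [and-rule on 1]
4. s, u   [neg-implies-rule on 3]
5. not (s or q), u   [neg-implies-rule on 3]
6. not s, u   [neg-or-rule on 5]
7. not q, u   [neg-or-rule on 5]
Accessibility: uRu
Branch closes: s and not s both at u.
Every branch closes; the branch above is one of them.

Unsatisfiable (every branch closes)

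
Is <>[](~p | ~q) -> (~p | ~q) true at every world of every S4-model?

Tableau for the negation ~(<>[](~p | ~q) -> (~p | ~q)):
1. ~(<>[](~p | ~q) -> (~p | ~q)), w0
2. <>[](~p | ~q), w0   [~->-rule on 1]
3. ~(~p | ~q), w0   [~->-rule on 1]
4. p, w0   [~|-rule on 3]
5. q, w0   [~|-rule on 3]
6. [](~p | ~q), w1   [<>-rule on 2: fresh world w1, w0Rw1]
7. ~p | ~q, w1   [[]-rule on 6 via w1Rw1]
8. ~q, w1   [|-rule on 7 (branches; this branch)]
Accessibility: w0Rw0, w0Rw1, w1Rw1
The negation has an open branch (countermodel exists).

Not valid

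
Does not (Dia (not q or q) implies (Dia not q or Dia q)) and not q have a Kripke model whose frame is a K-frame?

Unsatisfiable

1. not (Dia (not q or q) implies (Dia not q or Dia q)) and not q, 0
2. not (Dia (not q or q) implies (Dia not q or Dia q)), 0
3. not q, 0
4. Dia (not q or q), 0
5. not (Dia not q or Dia q), 0
6. not Dia not q, 0
7. not Dia q, 0
8. not q or q, 1
9. q, 1
10. not q, 1
Accessibility: 0R1
Branch closes: q and not q both at 1.
Every branch closes; the branch above is one of them.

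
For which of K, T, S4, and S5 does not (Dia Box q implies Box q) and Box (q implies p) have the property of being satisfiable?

S4-tableau for the formula:
1. not (Dia Box q implies Box q) and Box (q implies p), 0
2. not (Dia Box q implies Box q), 0   [and-rule on 1]
3. Box (q implies p), 0   [and-rule on 1]
4. Dia Box q, 0   [neg-implies-rule on 2]
5. not Box q, 0   [neg-implies-rule on 2]
6. q implies p, 0   [Box-rule on 3 via 0R0]
7. p, 0   [implies-rule on 6 (branches; this branch)]
8. Box q, 1   [Dia-rule on 4: fresh world 1, 0R1]
9. q implies p, 1   [Box-rule on 3 via 0R1]
10. q, 1   [Box-rule on 8 via 1R1]
11. p, 1   [implies-rule on 9 (branches; this branch)]
12. not q, 2   [neg-Box-rule on 5: fresh world 2, 0R2]
13. q implies p, 2   [Box-rule on 3 via 0R2]
14. p, 2   [implies-rule on 13 (branches; this branch)]
Accessibility: 0R0, 0R1, 0R2, 1R1, 2R2
Complete open branch: satisfiable in S4, hence also in K, T (this S4-model is also a K-model and a T-model).
S5-tableau for the formula:
1. not (Dia Box q implies Box q) and Box (q implies p), 0
2. not (Dia Box q implies Box q), 0   [and-rule on 1]
3. Box (q implies p), 0   [and-rule on 1]
4. Dia Box q, 0   [neg-implies-rule on 2]
5. not Box q, 0   [neg-implies-rule on 2]
6. q implies p, 0   [Box-rule on 3 via 0R0]
7. p, 0   [implies-rule on 6 (branches; this branch)]
8. Box q, 1   [Dia-rule on 4: fresh world 1, 0R1]
9. q implies p, 1   [Box-rule on 3 via 0R1]
10. q, 0   [Box-rule on 8 via 1R0]
11. q, 1   [Box-rule on 8 via 1R1]
12. p, 1   [implies-rule on 9 (branches; this branch)]
13. not q, 2   [neg-Box-rule on 5: fresh world 2, 0R2]
14. q implies p, 2   [Box-rule on 3 via 0R2]
15. q, 2   [Box-rule on 8 via 1R2]
Accessibility: 0R0, 0R1, 0R2, 1R0, 1R1, 1R2, 2R0, 2R1, 2R2
Branch closes: q and not q both at 2.
Every branch closes (one shown): unsatisfiable in S5.

K, T, S4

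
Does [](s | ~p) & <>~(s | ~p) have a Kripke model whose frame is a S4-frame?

1. [](s | ~p) & <>~(s | ~p), 0
2. [](s | ~p), 0
3. <>~(s | ~p), 0
4. s | ~p, 0
5. ~p, 0
6. ~(s | ~p), 1
7. ~s, 1
8. p, 1
9. s | ~p, 1
10. ~p, 1
Accessibility: 0R0, 0R1, 1R1
Branch closes: p and ~p both at 1.
Every branch closes; the branch above is one of them.

Unsatisfiable (every branch closes)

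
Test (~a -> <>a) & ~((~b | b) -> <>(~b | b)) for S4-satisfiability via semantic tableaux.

No, unsatisfiable

1. (~a -> <>a) & ~((~b | b) -> <>(~b | b)), w0
2. ~a -> <>a, w0
3. ~((~b | b) -> <>(~b | b)), w0
4. ~b | b, w0
5. ~<>(~b | b), w0
6. ~(~b | b), w0
7. b, w0
8. ~b, w0
Accessibility: w0Rw0
Branch closes: b and ~b both at w0.
Every branch closes; the branch above is one of them.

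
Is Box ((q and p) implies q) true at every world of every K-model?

Tableau for the negation not Box ((q and p) implies q):
1. not Box ((q and p) implies q), 0
2. not ((q and p) implies q), 1   [neg-Box-rule on 1: fresh world 1, 0R1]
3. q and p, 1   [neg-implies-rule on 2]
4. not q, 1   [neg-implies-rule on 2]
5. q, 1   [and-rule on 3]
6. p, 1   [and-rule on 3]
Accessibility: 0R1
Branch closes: q and not q both at 1.
All branches of the negation close; one closing branch shown above.

Valid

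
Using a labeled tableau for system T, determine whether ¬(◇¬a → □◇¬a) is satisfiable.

1. ¬(◇¬a → □◇¬a), u
2. ◇¬a, u   [¬→-rule on 1]
3. ¬□◇¬a, u   [¬→-rule on 1]
4. ¬a, v   [◇-rule on 2: fresh world v, uRv]
5. ¬◇¬a, w   [¬□-rule on 3: fresh world w, uRw]
6. a, w   [¬◇-rule on 5 via wRw]
Accessibility: uRu, uRv, uRw, vRv, wRw

Satisfiable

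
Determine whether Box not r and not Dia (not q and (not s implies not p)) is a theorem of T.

Tableau for the negation not (Box not r and not Dia (not q and (not s implies not p))):
1. not (Box not r and not Dia (not q and (not s implies not p))), 0
2. Dia (not q and (not s implies not p)), 0
3. not q and (not s implies not p), 1
4. not q, 1
5. not s implies not p, 1
6. not p, 1
Accessibility: 0R0, 0R1, 1R1
The negation has an open branch (countermodel exists).

Invalid (countermodel exists)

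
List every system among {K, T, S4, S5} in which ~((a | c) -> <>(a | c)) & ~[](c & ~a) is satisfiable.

K

K-tableau for the formula:
1. ~((a | c) -> <>(a | c)) & ~[](c & ~a), 0
2. ~((a | c) -> <>(a | c)), 0
3. ~[](c & ~a), 0
4. a | c, 0
5. ~<>(a | c), 0
6. c, 0
7. ~(c & ~a), 1
8. ~(a | c), 1
9. ~a, 1
10. ~c, 1
Accessibility: 0R1
Complete open branch: satisfiable in K.
T-tableau for the formula:
1. ~((a | c) -> <>(a | c)) & ~[](c & ~a), 0
2. ~((a | c) -> <>(a | c)), 0
3. ~[](c & ~a), 0
4. a | c, 0
5. ~<>(a | c), 0
6. ~(a | c), 0
7. ~a, 0
8. ~c, 0
9. c, 0
Accessibility: 0R0
Branch closes: c and ~c both at 0.
Every branch closes (one shown): unsatisfiable in T, hence also in S4, S5 (every S4/S5-frame is a T-frame).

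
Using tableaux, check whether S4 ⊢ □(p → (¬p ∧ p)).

Not valid

Tableau for the negation ¬□(p → (¬p ∧ p)):
1. ¬□(p → (¬p ∧ p)), w0
2. ¬(p → (¬p ∧ p)), w1
3. p, w1
4. ¬(¬p ∧ p), w1
Accessibility: w0Rw0, w0Rw1, w1Rw1
The negation has an open branch (countermodel exists).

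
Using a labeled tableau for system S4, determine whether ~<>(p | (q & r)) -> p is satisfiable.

Satisfiable (open branch found)

1. ~<>(p | (q & r)) -> p, u
2. p, u   [->-rule on 1 (branches; this branch)]
Accessibility: uRu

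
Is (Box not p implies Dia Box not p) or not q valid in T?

Tableau for the negation not ((Box not p implies Dia Box not p) or not q):
1. not ((Box not p implies Dia Box not p) or not q), 0
2. not (Box not p implies Dia Box not p), 0
3. q, 0
4. Box not p, 0
5. not Dia Box not p, 0
6. not p, 0
7. not Box not p, 0
8. p, 1
9. not p, 1
Accessibility: 0R0, 0R1, 1R1
Branch closes: p and not p both at 1.
Every branch of the negation's tableau closes; the branch above is one of them.

Valid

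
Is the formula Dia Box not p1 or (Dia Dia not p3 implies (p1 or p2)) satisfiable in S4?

Yes, satisfiable

1. Dia Box not p1 or (Dia Dia not p3 implies (p1 or p2)), w0
2. Dia Dia not p3 implies (p1 or p2), w0   [or-rule on 1 (branches; this branch)]
3. p1 or p2, w0   [implies-rule on 2 (branches; this branch)]
4. p2, w0   [or-rule on 3 (branches; this branch)]
Accessibility: w0Rw0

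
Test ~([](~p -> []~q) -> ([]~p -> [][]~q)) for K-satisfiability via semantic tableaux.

1. ~([](~p -> []~q) -> ([]~p -> [][]~q)), u
2. [](~p -> []~q), u   [~->-rule on 1]
3. ~([]~p -> [][]~q), u   [~->-rule on 1]
4. []~p, u   [~->-rule on 3]
5. ~[][]~q, u   [~->-rule on 3]
6. ~[]~q, v   [~[]-rule on 5: fresh world v, uRv]
7. ~p -> []~q, v   [[]-rule on 2 via uRv]
8. ~p, v   [[]-rule on 4 via uRv]
9. []~q, v   [->-rule on 7 (branches; this branch)]
10. q, w   [~[]-rule on 6: fresh world w, vRw]
11. ~q, w   [[]-rule on 9 via vRw]
Accessibility: uRv, vRw
Branch closes: q and ~q both at w.
(One branch shown.) All branches close.

Unsatisfiable (every branch closes)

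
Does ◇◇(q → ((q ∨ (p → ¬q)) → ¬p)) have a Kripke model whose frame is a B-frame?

1. ◇◇(q → ((q ∨ (p → ¬q)) → ¬p)), w0
2. ◇(q → ((q ∨ (p → ¬q)) → ¬p)), w1   [◇-rule on 1: fresh world w1, w0Rw1]
3. q → ((q ∨ (p → ¬q)) → ¬p), w2   [◇-rule on 2: fresh world w2, w1Rw2]
4. (q ∨ (p → ¬q)) → ¬p, w2   [→-rule on 3 (branches; this branch)]
5. ¬p, w2   [→-rule on 4 (branches; this branch)]
Accessibility: w0Rw0, w0Rw1, w1Rw0, w1Rw1, w1Rw2, w2Rw1, w2Rw2

Satisfiable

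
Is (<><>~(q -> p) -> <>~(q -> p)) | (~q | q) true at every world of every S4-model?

Valid

Tableau for the negation ~((<><>~(q -> p) -> <>~(q -> p)) | (~q | q)):
1. ~((<><>~(q -> p) -> <>~(q -> p)) | (~q | q)), 0
2. ~(<><>~(q -> p) -> <>~(q -> p)), 0
3. ~(~q | q), 0
4. <><>~(q -> p), 0
5. ~<>~(q -> p), 0
6. q, 0
7. ~q, 0
Accessibility: 0R0
Branch closes: q and ~q both at 0.
All branches of the negation close; one closing branch shown above.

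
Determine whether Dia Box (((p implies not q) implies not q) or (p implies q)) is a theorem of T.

Yes, valid

Tableau for the negation not Dia Box (((p implies not q) implies not q) or (p implies q)):
1. not Dia Box (((p implies not q) implies not q) or (p implies q)), u
2. not Box (((p implies not q) implies not q) or (p implies q)), u
3. not (((p implies not q) implies not q) or (p implies q)), v
4. not ((p implies not q) implies not q), v
5. not (p implies q), v
6. p implies not q, v
7. q, v
8. p, v
9. not q, v
Accessibility: uRu, uRv, vRv
Branch closes: q and not q both at v.
All branches of the negation close; one closing branch shown above.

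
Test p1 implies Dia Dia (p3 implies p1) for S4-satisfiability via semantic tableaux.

Yes, satisfiable

1. p1 implies Dia Dia (p3 implies p1), 0
2. Dia Dia (p3 implies p1), 0
3. Dia (p3 implies p1), 1
4. p3 implies p1, 2
5. p1, 2
Accessibility: 0R0, 0R1, 0R2, 1R1, 1R2, 2R2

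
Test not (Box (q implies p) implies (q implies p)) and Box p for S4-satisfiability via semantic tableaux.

Unsatisfiable

1. not (Box (q implies p) implies (q implies p)) and Box p, 0
2. not (Box (q implies p) implies (q implies p)), 0
3. Box p, 0
4. Box (q implies p), 0
5. not (q implies p), 0
6. q, 0
7. not p, 0
8. p, 0
Accessibility: 0R0
Branch closes: p and not p both at 0.
All branches of the tableau close; one closing branch shown above.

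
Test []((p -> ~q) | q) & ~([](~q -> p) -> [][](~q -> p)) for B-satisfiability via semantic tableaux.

Satisfiable (open branch found)

1. []((p -> ~q) | q) & ~([](~q -> p) -> [][](~q -> p)), 0
2. []((p -> ~q) | q), 0
3. ~([](~q -> p) -> [][](~q -> p)), 0
4. [](~q -> p), 0
5. ~[][](~q -> p), 0
6. (p -> ~q) | q, 0
7. ~q -> p, 0
8. q, 0
9. p, 0
10. ~[](~q -> p), 1
11. (p -> ~q) | q, 1
12. ~q -> p, 1
13. q, 1
14. p, 1
15. ~(~q -> p), 2
16. ~q, 2
17. ~p, 2
Accessibility: 0R0, 0R1, 1R0, 1R1, 1R2, 2R1, 2R2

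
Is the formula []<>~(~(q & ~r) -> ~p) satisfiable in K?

Satisfiable

1. []<>~(~(q & ~r) -> ~p), w0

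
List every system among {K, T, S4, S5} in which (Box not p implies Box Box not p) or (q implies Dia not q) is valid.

S4, S5

T-tableau for the negation not ((Box not p implies Box Box not p) or (q implies Dia not q)):
1. not ((Box not p implies Box Box not p) or (q implies Dia not q)), u
2. not (Box not p implies Box Box not p), u
3. not (q implies Dia not q), u
4. Box not p, u
5. not Box Box not p, u
6. q, u
7. not Dia not q, u
8. not p, u
9. not Box not p, v
10. not p, v
11. q, v
12. p, w
Accessibility: uRu, uRv, vRv, vRw, wRw
Complete open branch: countermodel on a T-frame, so not valid in T, nor in K (the same frame is also a K-frame).
S4-tableau for the negation not ((Box not p implies Box Box not p) or (q implies Dia not q)):
1. not ((Box not p implies Box Box not p) or (q implies Dia not q)), u
2. not (Box not p implies Box Box not p), u
3. not (q implies Dia not q), u
4. Box not p, u
5. not Box Box not p, u
6. q, u
7. not Dia not q, u
8. not p, u
9. not Box not p, v
10. not p, v
11. q, v
12. p, w
13. not p, w
Accessibility: uRu, uRv, uRw, vRv, vRw, wRw
Branch closes: p and not p both at w.
Every branch closes (one shown): valid in S4, hence also in S5 (every theorem of S4 is a theorem of S5).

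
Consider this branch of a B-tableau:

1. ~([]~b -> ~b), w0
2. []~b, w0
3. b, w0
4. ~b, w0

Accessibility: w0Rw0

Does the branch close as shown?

Closed

Both b and ~b appear at w0.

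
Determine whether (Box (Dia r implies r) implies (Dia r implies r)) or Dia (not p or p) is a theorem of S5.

Valid

Tableau for the negation not ((Box (Dia r implies r) implies (Dia r implies r)) or Dia (not p or p)):
1. not ((Box (Dia r implies r) implies (Dia r implies r)) or Dia (not p or p)), u
2. not (Box (Dia r implies r) implies (Dia r implies r)), u   [neg-or-rule on 1]
3. not Dia (not p or p), u   [neg-or-rule on 1]
4. Box (Dia r implies r), u   [neg-implies-rule on 2]
5. not (Dia r implies r), u   [neg-implies-rule on 2]
6. Dia r, u   [neg-implies-rule on 5]
7. not r, u   [neg-implies-rule on 5]
8. not (not p or p), u   [neg-Dia-rule on 3 via uRu]
9. p, u   [neg-or-rule on 8]
10. not p, u   [neg-or-rule on 8]
Accessibility: uRu
Branch closes: p and not p both at u.
Every branch of the negation's tableau closes; the branch above is one of them.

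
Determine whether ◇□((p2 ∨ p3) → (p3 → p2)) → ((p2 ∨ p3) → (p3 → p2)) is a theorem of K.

Not valid

Tableau for the negation ¬(◇□((p2 ∨ p3) → (p3 → p2)) → ((p2 ∨ p3) → (p3 → p2))):
1. ¬(◇□((p2 ∨ p3) → (p3 → p2)) → ((p2 ∨ p3) → (p3 → p2))), 0
2. ◇□((p2 ∨ p3) → (p3 → p2)), 0
3. ¬((p2 ∨ p3) → (p3 → p2)), 0
4. p2 ∨ p3, 0
5. ¬(p3 → p2), 0
6. p3, 0
7. ¬p2, 0
8. □((p2 ∨ p3) → (p3 → p2)), 1
Accessibility: 0R1
The negation has an open branch (countermodel exists).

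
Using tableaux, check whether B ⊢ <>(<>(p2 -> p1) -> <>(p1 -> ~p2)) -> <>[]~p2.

Not valid

Tableau for the negation ~(<>(<>(p2 -> p1) -> <>(p1 -> ~p2)) -> <>[]~p2):
1. ~(<>(<>(p2 -> p1) -> <>(p1 -> ~p2)) -> <>[]~p2), u
2. <>(<>(p2 -> p1) -> <>(p1 -> ~p2)), u
3. ~<>[]~p2, u
4. ~[]~p2, u
5. <>(p2 -> p1) -> <>(p1 -> ~p2), v
6. ~[]~p2, v
7. <>(p1 -> ~p2), v
8. p2, w
9. ~[]~p2, w
10. p2, x
11. p1 -> ~p2, y
12. ~p2, y
13. p2, z
Accessibility: uRu, uRv, uRw, vRu, vRv, vRx, vRy, wRu, wRw, wRz, xRv, xRx, yRv, yRy, zRw, zRz
The negation has an open branch (countermodel exists).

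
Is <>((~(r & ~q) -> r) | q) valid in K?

Tableau for the negation ~<>((~(r & ~q) -> r) | q):
1. ~<>((~(r & ~q) -> r) | q), 0
The negation has an open branch (countermodel exists).

Invalid (countermodel exists)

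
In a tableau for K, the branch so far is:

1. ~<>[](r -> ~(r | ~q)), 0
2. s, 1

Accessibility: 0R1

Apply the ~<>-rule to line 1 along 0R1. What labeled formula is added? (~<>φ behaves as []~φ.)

~<>φ behaves as []~φ: propagate the negated body to each accessible world.

~[](r -> ~(r | ~q)), 1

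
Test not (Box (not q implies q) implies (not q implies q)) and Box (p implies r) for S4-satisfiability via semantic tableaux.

No, unsatisfiable

1. not (Box (not q implies q) implies (not q implies q)) and Box (p implies r), 0
2. not (Box (not q implies q) implies (not q implies q)), 0
3. Box (p implies r), 0
4. Box (not q implies q), 0
5. not (not q implies q), 0
6. not q, 0
7. p implies r, 0
8. not q implies q, 0
9. r, 0
10. q, 0
Accessibility: 0R0
Branch closes: q and not q both at 0.
All branches of the tableau close; one closing branch shown above.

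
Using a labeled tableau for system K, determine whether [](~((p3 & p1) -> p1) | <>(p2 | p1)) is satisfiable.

1. [](~((p3 & p1) -> p1) | <>(p2 | p1)), 0

Satisfiable (open branch found)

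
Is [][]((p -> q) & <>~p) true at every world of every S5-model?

Tableau for the negation ~[][]((p -> q) & <>~p):
1. ~[][]((p -> q) & <>~p), u
2. ~[]((p -> q) & <>~p), v
3. ~((p -> q) & <>~p), w
4. ~<>~p, w
5. p, u
6. p, v
7. p, w
Accessibility: uRu, uRv, uRw, vRu, vRv, vRw, wRu, wRv, wRw
The negation has an open branch (countermodel exists).

Not valid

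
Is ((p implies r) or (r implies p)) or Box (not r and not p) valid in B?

Valid in B

Tableau for the negation not (((p implies r) or (r implies p)) or Box (not r and not p)):
1. not (((p implies r) or (r implies p)) or Box (not r and not p)), 0
2. not ((p implies r) or (r implies p)), 0
3. not Box (not r and not p), 0
4. not (p implies r), 0
5. not (r implies p), 0
6. p, 0
7. not r, 0
8. r, 0
9. not p, 0
Accessibility: 0R0
Branch closes: r and not r both at 0.
All branches of the negation close; one closing branch shown above.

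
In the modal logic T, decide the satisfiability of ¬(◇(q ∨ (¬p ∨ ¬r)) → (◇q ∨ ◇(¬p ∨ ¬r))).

1. ¬(◇(q ∨ (¬p ∨ ¬r)) → (◇q ∨ ◇(¬p ∨ ¬r))), 0
2. ◇(q ∨ (¬p ∨ ¬r)), 0
3. ¬(◇q ∨ ◇(¬p ∨ ¬r)), 0
4. ¬◇q, 0
5. ¬◇(¬p ∨ ¬r), 0
6. ¬q, 0
7. ¬(¬p ∨ ¬r), 0
8. p, 0
9. r, 0
10. q ∨ (¬p ∨ ¬r), 1
11. ¬q, 1
12. ¬(¬p ∨ ¬r), 1
13. p, 1
14. r, 1
15. ¬p ∨ ¬r, 1
16. ¬r, 1
Accessibility: 0R0, 0R1, 1R1
Branch closes: r and ¬r both at 1.
Every branch closes; the branch above is one of them.

Unsatisfiable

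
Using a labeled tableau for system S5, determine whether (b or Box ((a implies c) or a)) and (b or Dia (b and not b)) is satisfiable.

Satisfiable (open branch found)

1. (b or Box ((a implies c) or a)) and (b or Dia (b and not b)), u
2. b or Box ((a implies c) or a), u
3. b or Dia (b and not b), u
4. Box ((a implies c) or a), u
5. (a implies c) or a, u
6. b, u
7. a, u
Accessibility: uRu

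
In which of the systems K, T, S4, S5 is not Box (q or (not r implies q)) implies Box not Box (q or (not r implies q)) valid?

S4-tableau for the negation not (not Box (q or (not r implies q)) implies Box not Box (q or (not r implies q))):
1. not (not Box (q or (not r implies q)) implies Box not Box (q or (not r implies q))), w0
2. not Box (q or (not r implies q)), w0
3. not Box not Box (q or (not r implies q)), w0
4. not (q or (not r implies q)), w1
5. not q, w1
6. not (not r implies q), w1
7. not r, w1
8. Box (q or (not r implies q)), w2
9. q or (not r implies q), w2
10. not r implies q, w2
11. q, w2
Accessibility: w0Rw0, w0Rw1, w0Rw2, w1Rw1, w2Rw2
Complete open branch: countermodel on an S4-frame, so not valid in S4, nor in K, T (the same frame is also a K-frame and a T-frame).
S5-tableau for the negation not (not Box (q or (not r implies q)) implies Box not Box (q or (not r implies q))):
1. not (not Box (q or (not r implies q)) implies Box not Box (q or (not r implies q))), w0
2. not Box (q or (not r implies q)), w0
3. not Box not Box (q or (not r implies q)), w0
4. not (q or (not r implies q)), w1
5. not q, w1
6. not (not r implies q), w1
7. not r, w1
8. Box (q or (not r implies q)), w2
9. q or (not r implies q), w0
10. q or (not r implies q), w1
11. q or (not r implies q), w2
12. not r implies q, w0
13. not r implies q, w1
14. not r implies q, w2
15. q, w0
16. q, w1
Accessibility: w0Rw0, w0Rw1, w0Rw2, w1Rw0, w1Rw1, w1Rw2, w2Rw0, w2Rw1, w2Rw2
Branch closes: q and not q both at w1.
Every branch closes (one shown): valid in S5.

S5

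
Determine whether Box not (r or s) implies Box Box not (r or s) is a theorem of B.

Invalid (countermodel exists)

Tableau for the negation not (Box not (r or s) implies Box Box not (r or s)):
1. not (Box not (r or s) implies Box Box not (r or s)), u
2. Box not (r or s), u
3. not Box Box not (r or s), u
4. not (r or s), u
5. not r, u
6. not s, u
7. not Box not (r or s), v
8. not (r or s), v
9. not r, v
10. not s, v
11. r or s, w
12. s, w
Accessibility: uRu, uRv, vRu, vRv, vRw, wRv, wRw
The negation has an open branch (countermodel exists).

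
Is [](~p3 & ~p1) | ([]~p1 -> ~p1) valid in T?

Valid in T

Tableau for the negation ~([](~p3 & ~p1) | ([]~p1 -> ~p1)):
1. ~([](~p3 & ~p1) | ([]~p1 -> ~p1)), 0
2. ~[](~p3 & ~p1), 0
3. ~([]~p1 -> ~p1), 0
4. []~p1, 0
5. p1, 0
6. ~p1, 0
Accessibility: 0R0
Branch closes: p1 and ~p1 both at 0.
All branches of the negation close; one closing branch shown above.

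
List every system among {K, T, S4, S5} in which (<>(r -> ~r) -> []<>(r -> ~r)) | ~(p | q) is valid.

S5

S4-tableau for the negation ~((<>(r -> ~r) -> []<>(r -> ~r)) | ~(p | q)):
1. ~((<>(r -> ~r) -> []<>(r -> ~r)) | ~(p | q)), u
2. ~(<>(r -> ~r) -> []<>(r -> ~r)), u
3. p | q, u
4. <>(r -> ~r), u
5. ~[]<>(r -> ~r), u
6. q, u
7. r -> ~r, v
8. ~r, v
9. ~<>(r -> ~r), w
10. ~(r -> ~r), w
11. r, w
Accessibility: uRu, uRv, uRw, vRv, wRw
Complete open branch: countermodel on an S4-frame, so not valid in S4, nor in K, T (the same frame is also a K-frame and a T-frame).
S5-tableau for the negation ~((<>(r -> ~r) -> []<>(r -> ~r)) | ~(p | q)):
1. ~((<>(r -> ~r) -> []<>(r -> ~r)) | ~(p | q)), u
2. ~(<>(r -> ~r) -> []<>(r -> ~r)), u
3. p | q, u
4. <>(r -> ~r), u
5. ~[]<>(r -> ~r), u
6. q, u
7. r -> ~r, v
8. ~r, v
9. ~<>(r -> ~r), w
10. ~(r -> ~r), u
11. r, u
12. ~(r -> ~r), v
13. r, v
Accessibility: uRu, uRv, uRw, vRu, vRv, vRw, wRu, wRv, wRw
Branch closes: r and ~r both at v.
Every branch closes (one shown): valid in S5.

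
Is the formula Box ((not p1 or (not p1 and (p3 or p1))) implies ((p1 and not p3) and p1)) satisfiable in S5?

1. Box ((not p1 or (not p1 and (p3 or p1))) implies ((p1 and not p3) and p1)), w0
2. (not p1 or (not p1 and (p3 or p1))) implies ((p1 and not p3) and p1), w0
3. (p1 and not p3) and p1, w0
4. p1 and not p3, w0
5. p1, w0
6. not p3, w0
Accessibility: w0Rw0

Yes, satisfiable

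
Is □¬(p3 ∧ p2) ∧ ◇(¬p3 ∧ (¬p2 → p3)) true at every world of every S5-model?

Tableau for the negation ¬(□¬(p3 ∧ p2) ∧ ◇(¬p3 ∧ (¬p2 → p3))):
1. ¬(□¬(p3 ∧ p2) ∧ ◇(¬p3 ∧ (¬p2 → p3))), 0
2. ¬◇(¬p3 ∧ (¬p2 → p3)), 0
3. ¬(¬p3 ∧ (¬p2 → p3)), 0
4. ¬(¬p2 → p3), 0
5. ¬p2, 0
6. ¬p3, 0
Accessibility: 0R0
The negation has an open branch (countermodel exists).

No, not valid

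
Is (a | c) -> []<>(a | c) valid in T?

Tableau for the negation ~((a | c) -> []<>(a | c)):
1. ~((a | c) -> []<>(a | c)), w0
2. a | c, w0
3. ~[]<>(a | c), w0
4. c, w0
5. ~<>(a | c), w1
6. ~(a | c), w1
7. ~a, w1
8. ~c, w1
Accessibility: w0Rw0, w0Rw1, w1Rw1
The negation has an open branch (countermodel exists).

Invalid (countermodel exists)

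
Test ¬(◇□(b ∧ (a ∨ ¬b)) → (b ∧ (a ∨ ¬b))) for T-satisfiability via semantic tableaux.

Yes, satisfiable

1. ¬(◇□(b ∧ (a ∨ ¬b)) → (b ∧ (a ∨ ¬b))), 0
2. ◇□(b ∧ (a ∨ ¬b)), 0
3. ¬(b ∧ (a ∨ ¬b)), 0
4. ¬(a ∨ ¬b), 0
5. ¬a, 0
6. b, 0
7. □(b ∧ (a ∨ ¬b)), 1
8. b ∧ (a ∨ ¬b), 1
9. b, 1
10. a ∨ ¬b, 1
11. a, 1
Accessibility: 0R0, 0R1, 1R1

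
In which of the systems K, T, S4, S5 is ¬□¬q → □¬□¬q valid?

S5

S5-tableau for the negation ¬(¬□¬q → □¬□¬q):
1. ¬(¬□¬q → □¬□¬q), 0
2. ¬□¬q, 0
3. ¬□¬□¬q, 0
4. q, 1
5. □¬q, 2
6. ¬q, 0
7. ¬q, 1
Accessibility: 0R0, 0R1, 0R2, 1R0, 1R1, 1R2, 2R0, 2R1, 2R2
Branch closes: q and ¬q both at 1.
Every branch closes (one shown): valid in S5.
S4-tableau for the negation ¬(¬□¬q → □¬□¬q):
1. ¬(¬□¬q → □¬□¬q), 0
2. ¬□¬q, 0
3. ¬□¬□¬q, 0
4. q, 1
5. □¬q, 2
6. ¬q, 2
Accessibility: 0R0, 0R1, 0R2, 1R1, 2R2
Complete open branch: countermodel on an S4-frame, so not valid in S4, nor in K, T (the same frame is also a K-frame and a T-frame).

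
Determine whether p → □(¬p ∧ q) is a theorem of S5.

Invalid (countermodel exists)

Tableau for the negation ¬(p → □(¬p ∧ q)):
1. ¬(p → □(¬p ∧ q)), 0
2. p, 0
3. ¬□(¬p ∧ q), 0
4. ¬(¬p ∧ q), 1
5. ¬q, 1
Accessibility: 0R0, 0R1, 1R0, 1R1
The negation has an open branch (countermodel exists).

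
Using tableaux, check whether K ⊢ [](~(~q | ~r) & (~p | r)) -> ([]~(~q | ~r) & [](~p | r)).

Tableau for the negation ~([](~(~q | ~r) & (~p | r)) -> ([]~(~q | ~r) & [](~p | r))):
1. ~([](~(~q | ~r) & (~p | r)) -> ([]~(~q | ~r) & [](~p | r))), u
2. [](~(~q | ~r) & (~p | r)), u
3. ~([]~(~q | ~r) & [](~p | r)), u
4. ~[](~p | r), u
5. ~(~p | r), v
6. p, v
7. ~r, v
8. ~(~q | ~r) & (~p | r), v
9. ~(~q | ~r), v
10. ~p | r, v
11. q, v
12. r, v
Accessibility: uRv
Branch closes: r and ~r both at v.
All branches of the negation close; one closing branch shown above.

Valid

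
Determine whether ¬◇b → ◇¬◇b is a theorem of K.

Not valid

Tableau for the negation ¬(¬◇b → ◇¬◇b):
1. ¬(¬◇b → ◇¬◇b), 0
2. ¬◇b, 0
3. ¬◇¬◇b, 0
The negation has an open branch (countermodel exists).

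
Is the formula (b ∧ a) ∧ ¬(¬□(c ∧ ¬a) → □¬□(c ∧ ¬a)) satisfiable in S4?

Yes, satisfiable

1. (b ∧ a) ∧ ¬(¬□(c ∧ ¬a) → □¬□(c ∧ ¬a)), u
2. b ∧ a, u   [∧-rule on 1]
3. ¬(¬□(c ∧ ¬a) → □¬□(c ∧ ¬a)), u   [∧-rule on 1]
4. b, u   [∧-rule on 2]
5. a, u   [∧-rule on 2]
6. ¬□(c ∧ ¬a), u   [¬→-rule on 3]
7. ¬□¬□(c ∧ ¬a), u   [¬→-rule on 3]
8. ¬(c ∧ ¬a), v   [¬□-rule on 6: fresh world v, uRv]
9. a, v   [¬∧-rule on 8 (branches; this branch)]
10. □(c ∧ ¬a), w   [¬□-rule on 7: fresh world w, uRw]
11. c ∧ ¬a, w   [□-rule on 10 via wRw]
12. c, w   [∧-rule on 11]
13. ¬a, w   [∧-rule on 11]
Accessibility: uRu, uRv, uRw, vRv, wRw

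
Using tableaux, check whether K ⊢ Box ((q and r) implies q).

Valid

Tableau for the negation not Box ((q and r) implies q):
1. not Box ((q and r) implies q), 0
2. not ((q and r) implies q), 1   [neg-Box-rule on 1: fresh world 1, 0R1]
3. q and r, 1   [neg-implies-rule on 2]
4. not q, 1   [neg-implies-rule on 2]
5. q, 1   [and-rule on 3]
6. r, 1   [and-rule on 3]
Accessibility: 0R1
Branch closes: q and not q both at 1.
All branches of the negation close; one closing branch shown above.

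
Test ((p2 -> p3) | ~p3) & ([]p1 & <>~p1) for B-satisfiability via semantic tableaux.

1. ((p2 -> p3) | ~p3) & ([]p1 & <>~p1), w0
2. (p2 -> p3) | ~p3, w0
3. []p1 & <>~p1, w0
4. []p1, w0
5. <>~p1, w0
6. p1, w0
7. p2 -> p3, w0
8. p3, w0
9. ~p1, w1
10. p1, w1
Accessibility: w0Rw0, w0Rw1, w1Rw0, w1Rw1
Branch closes: p1 and ~p1 both at w1.
All branches of the tableau close; one closing branch shown above.

Unsatisfiable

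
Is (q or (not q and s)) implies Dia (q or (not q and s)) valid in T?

Tableau for the negation not ((q or (not q and s)) implies Dia (q or (not q and s))):
1. not ((q or (not q and s)) implies Dia (q or (not q and s))), u
2. q or (not q and s), u
3. not Dia (q or (not q and s)), u
4. not (q or (not q and s)), u
5. not q, u
6. not (not q and s), u
7. not q and s, u
8. s, u
9. not s, u
Accessibility: uRu
Branch closes: s and not s both at u.
Every branch of the negation's tableau closes; the branch above is one of them.

Valid in T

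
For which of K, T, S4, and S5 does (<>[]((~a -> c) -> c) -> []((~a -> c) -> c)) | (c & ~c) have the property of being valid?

S5

S4-tableau for the negation ~((<>[]((~a -> c) -> c) -> []((~a -> c) -> c)) | (c & ~c)):
1. ~((<>[]((~a -> c) -> c) -> []((~a -> c) -> c)) | (c & ~c)), 0
2. ~(<>[]((~a -> c) -> c) -> []((~a -> c) -> c)), 0   [~|-rule on 1]
3. ~(c & ~c), 0   [~|-rule on 1]
4. <>[]((~a -> c) -> c), 0   [~->-rule on 2]
5. ~[]((~a -> c) -> c), 0   [~->-rule on 2]
6. c, 0   [~&-rule on 3 (branches; this branch)]
7. []((~a -> c) -> c), 1   [<>-rule on 4: fresh world 1, 0R1]
8. (~a -> c) -> c, 1   [[]-rule on 7 via 1R1]
9. c, 1   [->-rule on 8 (branches; this branch)]
10. ~((~a -> c) -> c), 2   [~[]-rule on 5: fresh world 2, 0R2]
11. ~a -> c, 2   [~->-rule on 10]
12. ~c, 2   [~->-rule on 10]
13. a, 2   [->-rule on 11 (branches; this branch)]
Accessibility: 0R0, 0R1, 0R2, 1R1, 2R2
Complete open branch: countermodel on an S4-frame, so not valid in S4, nor in K, T (the same frame is also a K-frame and a T-frame).
S5-tableau for the negation ~((<>[]((~a -> c) -> c) -> []((~a -> c) -> c)) | (c & ~c)):
1. ~((<>[]((~a -> c) -> c) -> []((~a -> c) -> c)) | (c & ~c)), 0
2. ~(<>[]((~a -> c) -> c) -> []((~a -> c) -> c)), 0   [~|-rule on 1]
3. ~(c & ~c), 0   [~|-rule on 1]
4. <>[]((~a -> c) -> c), 0   [~->-rule on 2]
5. ~[]((~a -> c) -> c), 0   [~->-rule on 2]
6. ~c, 0   [~&-rule on 3 (branches; this branch)]
7. []((~a -> c) -> c), 1   [<>-rule on 4: fresh world 1, 0R1]
8. (~a -> c) -> c, 0   [[]-rule on 7 via 1R0]
9. (~a -> c) -> c, 1   [[]-rule on 7 via 1R1]
10. ~(~a -> c), 0   [->-rule on 8 (branches; this branch)]
11. ~a, 0   [~->-rule on 10]
12. ~(~a -> c), 1   [->-rule on 9 (branches; this branch)]
13. ~a, 1   [~->-rule on 12]
14. ~c, 1   [~->-rule on 12]
15. ~((~a -> c) -> c), 2   [~[]-rule on 5: fresh world 2, 0R2]
16. ~a -> c, 2   [~->-rule on 15]
17. ~c, 2   [~->-rule on 15]
18. (~a -> c) -> c, 2   [[]-rule on 7 via 1R2]
19. a, 2   [->-rule on 16 (branches; this branch)]
20. ~(~a -> c), 2   [->-rule on 18 (branches; this branch)]
21. ~a, 2   [~->-rule on 20]
Accessibility: 0R0, 0R1, 0R2, 1R0, 1R1, 1R2, 2R0, 2R1, 2R2
Branch closes: a and ~a both at 2.
Every branch closes (one shown): valid in S5.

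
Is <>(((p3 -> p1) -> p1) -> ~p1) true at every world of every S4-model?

Tableau for the negation ~<>(((p3 -> p1) -> p1) -> ~p1):
1. ~<>(((p3 -> p1) -> p1) -> ~p1), 0
2. ~(((p3 -> p1) -> p1) -> ~p1), 0
3. (p3 -> p1) -> p1, 0
4. p1, 0
Accessibility: 0R0
The negation has an open branch (countermodel exists).

Not valid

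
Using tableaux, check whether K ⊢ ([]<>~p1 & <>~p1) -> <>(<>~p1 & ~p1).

Tableau for the negation ~(([]<>~p1 & <>~p1) -> <>(<>~p1 & ~p1)):
1. ~(([]<>~p1 & <>~p1) -> <>(<>~p1 & ~p1)), 0
2. []<>~p1 & <>~p1, 0
3. ~<>(<>~p1 & ~p1), 0
4. []<>~p1, 0
5. <>~p1, 0
6. ~p1, 1
7. ~(<>~p1 & ~p1), 1
8. <>~p1, 1
9. ~<>~p1, 1
10. ~p1, 2
11. p1, 2
Accessibility: 0R1, 1R2
Branch closes: p1 and ~p1 both at 2.
All branches of the negation close; one closing branch shown above.

Valid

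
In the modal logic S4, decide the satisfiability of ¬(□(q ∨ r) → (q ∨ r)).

Unsatisfiable (every branch closes)

1. ¬(□(q ∨ r) → (q ∨ r)), 0
2. □(q ∨ r), 0
3. ¬(q ∨ r), 0
4. ¬q, 0
5. ¬r, 0
6. q ∨ r, 0
7. r, 0
Accessibility: 0R0
Branch closes: r and ¬r both at 0.
All branches of the tableau close; one closing branch shown above.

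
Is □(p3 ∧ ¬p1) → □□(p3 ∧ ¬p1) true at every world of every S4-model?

Yes, valid

Tableau for the negation ¬(□(p3 ∧ ¬p1) → □□(p3 ∧ ¬p1)):
1. ¬(□(p3 ∧ ¬p1) → □□(p3 ∧ ¬p1)), u
2. □(p3 ∧ ¬p1), u   [¬→-rule on 1]
3. ¬□□(p3 ∧ ¬p1), u   [¬→-rule on 1]
4. p3 ∧ ¬p1, u   [□-rule on 2 via uRu]
5. p3, u   [∧-rule on 4]
6. ¬p1, u   [∧-rule on 4]
7. ¬□(p3 ∧ ¬p1), v   [¬□-rule on 3: fresh world v, uRv]
8. p3 ∧ ¬p1, v   [□-rule on 2 via uRv]
9. p3, v   [∧-rule on 8]
10. ¬p1, v   [∧-rule on 8]
11. ¬(p3 ∧ ¬p1), w   [¬□-rule on 7: fresh world w, vRw]
12. p3 ∧ ¬p1, w   [□-rule on 2 via uRw]
13. p3, w   [∧-rule on 12]
14. ¬p1, w   [∧-rule on 12]
15. p1, w   [¬∧-rule on 11 (branches; this branch)]
Accessibility: uRu, uRv, uRw, vRv, vRw, wRw
Branch closes: p1 and ¬p1 both at w.
All branches of the negation close; one closing branch shown above.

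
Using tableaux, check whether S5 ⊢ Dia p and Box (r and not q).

Not valid

Tableau for the negation not (Dia p and Box (r and not q)):
1. not (Dia p and Box (r and not q)), w0
2. not Box (r and not q), w0
3. not (r and not q), w1
4. q, w1
Accessibility: w0Rw0, w0Rw1, w1Rw0, w1Rw1
The negation has an open branch (countermodel exists).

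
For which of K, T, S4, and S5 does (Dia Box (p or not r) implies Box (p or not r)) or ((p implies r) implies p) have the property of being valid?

S5

S4-tableau for the negation not ((Dia Box (p or not r) implies Box (p or not r)) or ((p implies r) implies p)):
1. not ((Dia Box (p or not r) implies Box (p or not r)) or ((p implies r) implies p)), 0
2. not (Dia Box (p or not r) implies Box (p or not r)), 0
3. not ((p implies r) implies p), 0
4. Dia Box (p or not r), 0
5. not Box (p or not r), 0
6. p implies r, 0
7. not p, 0
8. r, 0
9. Box (p or not r), 1
10. p or not r, 1
11. not r, 1
12. not (p or not r), 2
13. not p, 2
14. r, 2
Accessibility: 0R0, 0R1, 0R2, 1R1, 2R2
Complete open branch: countermodel on an S4-frame, so not valid in S4, nor in K, T (the same frame is also a K-frame and a T-frame).
S5-tableau for the negation not ((Dia Box (p or not r) implies Box (p or not r)) or ((p implies r) implies p)):
1. not ((Dia Box (p or not r) implies Box (p or not r)) or ((p implies r) implies p)), 0
2. not (Dia Box (p or not r) implies Box (p or not r)), 0
3. not ((p implies r) implies p), 0
4. Dia Box (p or not r), 0
5. not Box (p or not r), 0
6. p implies r, 0
7. not p, 0
8. Box (p or not r), 1
9. p or not r, 0
10. p or not r, 1
11. not r, 0
12. not r, 1
13. not (p or not r), 2
14. not p, 2
15. r, 2
16. p or not r, 2
17. not r, 2
Accessibility: 0R0, 0R1, 0R2, 1R0, 1R1, 1R2, 2R0, 2R1, 2R2
Branch closes: r and not r both at 2.
Every branch closes (one shown): valid in S5.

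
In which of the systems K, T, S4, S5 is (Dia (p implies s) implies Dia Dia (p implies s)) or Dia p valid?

T, S4, S5

T-tableau for the negation not ((Dia (p implies s) implies Dia Dia (p implies s)) or Dia p):
1. not ((Dia (p implies s) implies Dia Dia (p implies s)) or Dia p), 0
2. not (Dia (p implies s) implies Dia Dia (p implies s)), 0
3. not Dia p, 0
4. Dia (p implies s), 0
5. not Dia Dia (p implies s), 0
6. not p, 0
7. not Dia (p implies s), 0
8. not (p implies s), 0
9. p, 0
10. not s, 0
Accessibility: 0R0
Branch closes: p and not p both at 0.
Every branch closes (one shown): valid in T, hence also in S4, S5 (every theorem of T is a theorem of S4 and S5).
K-tableau for the negation not ((Dia (p implies s) implies Dia Dia (p implies s)) or Dia p):
1. not ((Dia (p implies s) implies Dia Dia (p implies s)) or Dia p), 0
2. not (Dia (p implies s) implies Dia Dia (p implies s)), 0
3. not Dia p, 0
4. Dia (p implies s), 0
5. not Dia Dia (p implies s), 0
6. p implies s, 1
7. not p, 1
8. not Dia (p implies s), 1
9. s, 1
Accessibility: 0R1
Complete open branch: countermodel on a K-frame, so not valid in K.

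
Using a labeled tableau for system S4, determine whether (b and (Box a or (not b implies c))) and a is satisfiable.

Satisfiable (open branch found)

1. (b and (Box a or (not b implies c))) and a, w0
2. b and (Box a or (not b implies c)), w0
3. a, w0
4. b, w0
5. Box a or (not b implies c), w0
6. not b implies c, w0
7. c, w0
Accessibility: w0Rw0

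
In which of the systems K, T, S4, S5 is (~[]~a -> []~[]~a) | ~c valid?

S4-tableau for the negation ~((~[]~a -> []~[]~a) | ~c):
1. ~((~[]~a -> []~[]~a) | ~c), 0
2. ~(~[]~a -> []~[]~a), 0
3. c, 0
4. ~[]~a, 0
5. ~[]~[]~a, 0
6. a, 1
7. []~a, 2
8. ~a, 2
Accessibility: 0R0, 0R1, 0R2, 1R1, 2R2
Complete open branch: countermodel on an S4-frame, so not valid in S4, nor in K, T (the same frame is also a K-frame and a T-frame).
S5-tableau for the negation ~((~[]~a -> []~[]~a) | ~c):
1. ~((~[]~a -> []~[]~a) | ~c), 0
2. ~(~[]~a -> []~[]~a), 0
3. c, 0
4. ~[]~a, 0
5. ~[]~[]~a, 0
6. a, 1
7. []~a, 2
8. ~a, 0
9. ~a, 1
Accessibility: 0R0, 0R1, 0R2, 1R0, 1R1, 1R2, 2R0, 2R1, 2R2
Branch closes: a and ~a both at 1.
Every branch closes (one shown): valid in S5.

S5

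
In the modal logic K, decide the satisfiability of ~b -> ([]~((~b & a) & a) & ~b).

Yes, satisfiable

1. ~b -> ([]~((~b & a) & a) & ~b), u
2. []~((~b & a) & a) & ~b, u   [->-rule on 1 (branches; this branch)]
3. []~((~b & a) & a), u   [&-rule on 2]
4. ~b, u   [&-rule on 2]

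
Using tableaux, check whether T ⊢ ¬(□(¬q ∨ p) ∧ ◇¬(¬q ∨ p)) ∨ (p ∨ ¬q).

Tableau for the negation ¬(¬(□(¬q ∨ p) ∧ ◇¬(¬q ∨ p)) ∨ (p ∨ ¬q)):
1. ¬(¬(□(¬q ∨ p) ∧ ◇¬(¬q ∨ p)) ∨ (p ∨ ¬q)), u
2. □(¬q ∨ p) ∧ ◇¬(¬q ∨ p), u
3. ¬(p ∨ ¬q), u
4. □(¬q ∨ p), u
5. ◇¬(¬q ∨ p), u
6. ¬p, u
7. q, u
8. ¬q ∨ p, u
9. p, u
Accessibility: uRu
Branch closes: p and ¬p both at u.
All branches of the negation close; one closing branch shown above.

Valid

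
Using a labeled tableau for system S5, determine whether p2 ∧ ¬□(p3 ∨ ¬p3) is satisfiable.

Unsatisfiable

1. p2 ∧ ¬□(p3 ∨ ¬p3), w0
2. p2, w0   [∧-rule on 1]
3. ¬□(p3 ∨ ¬p3), w0   [∧-rule on 1]
4. ¬(p3 ∨ ¬p3), w1   [¬□-rule on 3: fresh world w1, w0Rw1]
5. ¬p3, w1   [¬∨-rule on 4]
6. p3, w1   [¬∨-rule on 4]
Accessibility: w0Rw0, w0Rw1, w1Rw0, w1Rw1
Branch closes: p3 and ¬p3 both at w1.
All branches of the tableau close; one closing branch shown above.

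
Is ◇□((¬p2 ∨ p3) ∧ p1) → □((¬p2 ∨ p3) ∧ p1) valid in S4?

Invalid (countermodel exists)

Tableau for the negation ¬(◇□((¬p2 ∨ p3) ∧ p1) → □((¬p2 ∨ p3) ∧ p1)):
1. ¬(◇□((¬p2 ∨ p3) ∧ p1) → □((¬p2 ∨ p3) ∧ p1)), w0
2. ◇□((¬p2 ∨ p3) ∧ p1), w0
3. ¬□((¬p2 ∨ p3) ∧ p1), w0
4. □((¬p2 ∨ p3) ∧ p1), w1
5. (¬p2 ∨ p3) ∧ p1, w1
6. ¬p2 ∨ p3, w1
7. p1, w1
8. p3, w1
9. ¬((¬p2 ∨ p3) ∧ p1), w2
10. ¬p1, w2
Accessibility: w0Rw0, w0Rw1, w0Rw2, w1Rw1, w2Rw2
The negation has an open branch (countermodel exists).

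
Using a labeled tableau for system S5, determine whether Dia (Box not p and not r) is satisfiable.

1. Dia (Box not p and not r), u
2. Box not p and not r, v
3. Box not p, v
4. not r, v
5. not p, u
6. not p, v
Accessibility: uRu, uRv, vRu, vRv

Satisfiable (open branch found)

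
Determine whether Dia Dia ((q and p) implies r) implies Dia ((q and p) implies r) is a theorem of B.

Invalid (countermodel exists)

Tableau for the negation not (Dia Dia ((q and p) implies r) implies Dia ((q and p) implies r)):
1. not (Dia Dia ((q and p) implies r) implies Dia ((q and p) implies r)), w0
2. Dia Dia ((q and p) implies r), w0
3. not Dia ((q and p) implies r), w0
4. not ((q and p) implies r), w0
5. q and p, w0
6. not r, w0
7. q, w0
8. p, w0
9. Dia ((q and p) implies r), w1
10. not ((q and p) implies r), w1
11. q and p, w1
12. not r, w1
13. q, w1
14. p, w1
15. (q and p) implies r, w2
16. r, w2
Accessibility: w0Rw0, w0Rw1, w1Rw0, w1Rw1, w1Rw2, w2Rw1, w2Rw2
The negation has an open branch (countermodel exists).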